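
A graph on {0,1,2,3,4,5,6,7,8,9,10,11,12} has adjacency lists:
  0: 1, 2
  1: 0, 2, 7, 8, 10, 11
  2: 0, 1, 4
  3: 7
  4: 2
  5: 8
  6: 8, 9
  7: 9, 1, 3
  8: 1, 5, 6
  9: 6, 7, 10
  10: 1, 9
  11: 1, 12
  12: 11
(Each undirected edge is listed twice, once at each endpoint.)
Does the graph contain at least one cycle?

|V| = 13, |E| = 15, number of components = 1.
Since 15 > 13 - 1, a cycle must exist; for instance 0-1-2-0.

Yes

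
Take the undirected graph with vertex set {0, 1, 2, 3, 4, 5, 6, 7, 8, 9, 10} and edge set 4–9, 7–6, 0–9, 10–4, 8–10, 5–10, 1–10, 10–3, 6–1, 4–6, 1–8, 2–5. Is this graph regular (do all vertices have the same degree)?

Degrees: 0:1, 1:3, 2:1, 3:1, 4:3, 5:2, 6:3, 7:1, 8:2, 9:2, 10:5
Vertex 0 has degree 1 while 10 has degree 5, so the graph is not regular.

No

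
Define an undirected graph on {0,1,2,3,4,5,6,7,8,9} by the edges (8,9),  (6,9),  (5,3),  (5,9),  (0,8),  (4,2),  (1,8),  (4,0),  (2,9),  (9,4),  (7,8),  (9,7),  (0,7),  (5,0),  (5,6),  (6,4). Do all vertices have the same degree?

No

Degrees: 0:4, 1:1, 2:2, 3:1, 4:4, 5:4, 6:3, 7:3, 8:4, 9:6
Vertex 1 has degree 1 while 9 has degree 6, so the graph is not regular.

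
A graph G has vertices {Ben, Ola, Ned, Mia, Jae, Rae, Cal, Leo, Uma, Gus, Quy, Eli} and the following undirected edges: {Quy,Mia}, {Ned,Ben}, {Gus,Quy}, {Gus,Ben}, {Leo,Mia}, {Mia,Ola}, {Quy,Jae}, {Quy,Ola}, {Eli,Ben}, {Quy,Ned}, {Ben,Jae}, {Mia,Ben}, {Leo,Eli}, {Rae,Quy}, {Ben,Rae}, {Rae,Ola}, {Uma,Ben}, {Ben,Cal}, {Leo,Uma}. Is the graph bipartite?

No

Ola-Quy-Mia-Ola is an odd cycle (length 3), and a bipartite graph can contain only even cycles.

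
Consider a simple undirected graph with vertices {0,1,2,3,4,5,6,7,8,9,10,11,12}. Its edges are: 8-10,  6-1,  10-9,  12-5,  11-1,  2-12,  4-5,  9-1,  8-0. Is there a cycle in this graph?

|V| = 13, |E| = 9, number of components = 4.
Since 9 = 13 - 4, the graph is a forest and contains no cycle.

No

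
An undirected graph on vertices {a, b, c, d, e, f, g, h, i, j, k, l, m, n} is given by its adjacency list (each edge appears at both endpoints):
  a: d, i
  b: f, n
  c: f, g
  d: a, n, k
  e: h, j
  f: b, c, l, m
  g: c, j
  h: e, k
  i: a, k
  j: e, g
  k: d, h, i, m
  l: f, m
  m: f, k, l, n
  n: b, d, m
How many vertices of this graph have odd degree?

2

Degrees: a:2, b:2, c:2, d:3, e:2, f:4, g:2, h:2, i:2, j:2, k:4, l:2, m:4, n:3
Odd-degree vertices: d, n.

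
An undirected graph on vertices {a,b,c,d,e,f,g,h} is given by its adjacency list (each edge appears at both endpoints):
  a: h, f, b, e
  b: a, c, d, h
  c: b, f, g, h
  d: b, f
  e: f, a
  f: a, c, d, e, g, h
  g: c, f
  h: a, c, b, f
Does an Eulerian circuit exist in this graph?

Yes

Degrees: a:4, b:4, c:4, d:2, e:2, f:6, g:2, h:4
Every vertex has even degree and the edges form a single connected piece, so an Eulerian circuit exists.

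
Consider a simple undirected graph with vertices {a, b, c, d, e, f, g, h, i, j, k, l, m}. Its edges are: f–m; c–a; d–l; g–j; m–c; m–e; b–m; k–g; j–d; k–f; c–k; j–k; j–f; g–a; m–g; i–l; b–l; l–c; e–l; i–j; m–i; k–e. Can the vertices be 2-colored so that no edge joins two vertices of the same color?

The cycle g-k-j-g has length 3, which is odd, so the graph is not bipartite.

No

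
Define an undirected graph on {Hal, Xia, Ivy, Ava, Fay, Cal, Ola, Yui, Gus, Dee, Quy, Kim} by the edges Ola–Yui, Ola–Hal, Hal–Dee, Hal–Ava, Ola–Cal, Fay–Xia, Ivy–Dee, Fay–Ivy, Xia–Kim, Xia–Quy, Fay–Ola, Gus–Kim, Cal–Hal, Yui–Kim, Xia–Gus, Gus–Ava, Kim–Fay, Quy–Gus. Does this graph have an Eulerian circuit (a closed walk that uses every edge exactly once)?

Degrees: Hal:4, Xia:4, Ivy:2, Ava:2, Fay:4, Cal:2, Ola:4, Yui:2, Gus:4, Dee:2, Quy:2, Kim:4
Every vertex has even degree and the edges form a single connected piece, so an Eulerian circuit exists.

Yes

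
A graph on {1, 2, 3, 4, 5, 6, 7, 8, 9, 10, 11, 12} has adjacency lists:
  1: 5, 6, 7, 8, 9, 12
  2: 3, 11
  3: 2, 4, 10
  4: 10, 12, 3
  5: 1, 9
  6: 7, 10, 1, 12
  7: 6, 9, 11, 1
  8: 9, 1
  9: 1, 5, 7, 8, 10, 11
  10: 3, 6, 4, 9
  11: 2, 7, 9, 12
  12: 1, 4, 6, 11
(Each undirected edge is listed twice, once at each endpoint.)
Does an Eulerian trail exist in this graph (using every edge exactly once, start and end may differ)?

Yes

Degrees: 1:6, 2:2, 3:3, 4:3, 5:2, 6:4, 7:4, 8:2, 9:6, 10:4, 11:4, 12:4
Odd-degree vertices: 3, 4 (2 total).
With 2 odd-degree vertices and all edges in one connected piece, an Eulerian trail exists (from 3 to 4).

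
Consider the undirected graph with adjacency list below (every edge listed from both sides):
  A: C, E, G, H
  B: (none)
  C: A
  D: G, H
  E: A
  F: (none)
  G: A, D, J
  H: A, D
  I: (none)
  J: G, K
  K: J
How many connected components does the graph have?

4

Component: {B}
Component: {F}
Component: {I}
Component: {A, C, D, E, G, H, J, K}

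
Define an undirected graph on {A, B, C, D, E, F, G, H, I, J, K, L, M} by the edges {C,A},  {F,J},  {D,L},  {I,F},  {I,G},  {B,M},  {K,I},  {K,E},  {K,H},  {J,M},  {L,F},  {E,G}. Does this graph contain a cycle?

Yes

|V| = 13, |E| = 12, number of components = 2.
One cycle is I-G-E-K-I.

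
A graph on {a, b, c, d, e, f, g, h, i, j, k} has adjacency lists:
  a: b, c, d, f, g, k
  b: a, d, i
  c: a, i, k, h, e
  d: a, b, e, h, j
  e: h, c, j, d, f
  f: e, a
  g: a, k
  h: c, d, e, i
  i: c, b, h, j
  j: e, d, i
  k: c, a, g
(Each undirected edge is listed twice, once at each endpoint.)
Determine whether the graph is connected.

Yes

Starting from a and exploring outward reaches every vertex (a, d, g, b, k, f, c, j, e, h, i); the graph is connected.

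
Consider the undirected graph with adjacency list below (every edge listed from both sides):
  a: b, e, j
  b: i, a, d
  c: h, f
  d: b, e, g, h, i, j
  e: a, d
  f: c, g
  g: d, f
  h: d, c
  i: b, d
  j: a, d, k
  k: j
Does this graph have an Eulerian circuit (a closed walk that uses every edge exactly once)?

No

Degrees: a:3, b:3, c:2, d:6, e:2, f:2, g:2, h:2, i:2, j:3, k:1
a, b, j, k have odd degree; an Eulerian circuit needs every degree to be even, so none exists.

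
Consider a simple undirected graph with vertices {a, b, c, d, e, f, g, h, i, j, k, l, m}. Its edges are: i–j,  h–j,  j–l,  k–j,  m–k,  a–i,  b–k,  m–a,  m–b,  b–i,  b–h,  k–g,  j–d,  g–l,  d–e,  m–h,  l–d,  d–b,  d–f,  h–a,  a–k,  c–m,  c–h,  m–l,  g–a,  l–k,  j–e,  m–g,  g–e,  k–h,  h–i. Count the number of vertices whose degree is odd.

10

Degrees: a:5, b:5, c:2, d:5, e:3, f:1, g:5, h:7, i:4, j:6, k:7, l:5, m:7
Odd-degree vertices: a, b, d, e, f, g, h, k, l, m.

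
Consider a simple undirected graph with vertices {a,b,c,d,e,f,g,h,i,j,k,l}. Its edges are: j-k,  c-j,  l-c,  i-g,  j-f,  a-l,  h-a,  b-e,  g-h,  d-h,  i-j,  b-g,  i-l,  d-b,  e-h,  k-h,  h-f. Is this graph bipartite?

No

i-g-h-f-j-i is an odd cycle (length 5), and a bipartite graph can contain only even cycles.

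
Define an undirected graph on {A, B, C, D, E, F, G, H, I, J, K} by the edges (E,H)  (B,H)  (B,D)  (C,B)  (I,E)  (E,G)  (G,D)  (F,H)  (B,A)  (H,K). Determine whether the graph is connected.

Component: {J}
Component: {A, B, C, D, E, F, G, H, I, K}
No edge joins these 2 groups, so the graph is disconnected.

No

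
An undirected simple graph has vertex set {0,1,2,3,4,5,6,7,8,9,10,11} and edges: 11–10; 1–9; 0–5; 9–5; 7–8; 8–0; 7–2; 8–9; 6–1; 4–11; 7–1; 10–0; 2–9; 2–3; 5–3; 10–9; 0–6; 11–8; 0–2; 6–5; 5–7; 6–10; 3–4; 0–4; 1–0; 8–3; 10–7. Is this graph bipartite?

No

0-6-5-0 is an odd cycle (length 3), and a bipartite graph can contain only even cycles.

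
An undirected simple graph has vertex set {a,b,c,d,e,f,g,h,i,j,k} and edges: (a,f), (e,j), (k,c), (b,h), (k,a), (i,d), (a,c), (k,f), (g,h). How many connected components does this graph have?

4

Component: {d, i}
Component: {e, j}
Component: {b, g, h}
Component: {a, c, f, k}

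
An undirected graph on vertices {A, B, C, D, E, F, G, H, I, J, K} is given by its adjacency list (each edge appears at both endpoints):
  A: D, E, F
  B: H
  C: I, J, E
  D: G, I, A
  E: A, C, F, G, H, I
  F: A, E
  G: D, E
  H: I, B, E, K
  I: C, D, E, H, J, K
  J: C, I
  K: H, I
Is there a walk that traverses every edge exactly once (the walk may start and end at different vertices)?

No

Degrees: A:3, B:1, C:3, D:3, E:6, F:2, G:2, H:4, I:6, J:2, K:2
Odd-degree vertices: A, B, C, D (4 total).
An Eulerian trail requires 0 or 2 odd-degree vertices; here there are 4.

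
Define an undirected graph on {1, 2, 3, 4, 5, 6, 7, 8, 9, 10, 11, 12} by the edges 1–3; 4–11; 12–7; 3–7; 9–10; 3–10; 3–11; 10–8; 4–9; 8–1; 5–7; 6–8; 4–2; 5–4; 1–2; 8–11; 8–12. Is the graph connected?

Yes

Starting from 1 and exploring outward reaches every vertex (1, 3, 8, 2, 7, 10, 11, 6, 12, 4, 5, 9); the graph is connected.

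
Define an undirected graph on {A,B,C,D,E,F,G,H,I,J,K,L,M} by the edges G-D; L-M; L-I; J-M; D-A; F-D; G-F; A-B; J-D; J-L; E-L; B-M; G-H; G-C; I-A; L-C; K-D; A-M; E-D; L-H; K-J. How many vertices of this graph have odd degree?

Degrees: A:4, B:2, C:2, D:6, E:2, F:2, G:4, H:2, I:2, J:4, K:2, L:6, M:4
Odd-degree vertices: none.

0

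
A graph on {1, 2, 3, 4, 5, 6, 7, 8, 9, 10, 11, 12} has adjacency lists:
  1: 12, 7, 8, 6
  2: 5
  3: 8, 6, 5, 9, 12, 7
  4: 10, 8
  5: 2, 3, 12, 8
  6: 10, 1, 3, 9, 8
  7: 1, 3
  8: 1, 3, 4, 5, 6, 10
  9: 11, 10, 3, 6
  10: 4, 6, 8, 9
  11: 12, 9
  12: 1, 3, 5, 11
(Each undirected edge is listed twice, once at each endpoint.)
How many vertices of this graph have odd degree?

Degrees: 1:4, 2:1, 3:6, 4:2, 5:4, 6:5, 7:2, 8:6, 9:4, 10:4, 11:2, 12:4
Odd-degree vertices: 2, 6.

2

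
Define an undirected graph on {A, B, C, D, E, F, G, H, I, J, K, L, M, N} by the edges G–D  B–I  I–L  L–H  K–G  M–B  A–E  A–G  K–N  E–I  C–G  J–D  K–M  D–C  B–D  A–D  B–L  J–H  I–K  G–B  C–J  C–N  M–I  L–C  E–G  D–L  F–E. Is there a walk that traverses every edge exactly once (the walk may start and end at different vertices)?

Degrees: A:3, B:5, C:5, D:6, E:4, F:1, G:6, H:2, I:5, J:3, K:4, L:5, M:3, N:2
Odd-degree vertices: A, B, C, F, I, J, L, M (8 total).
An Eulerian trail requires 0 or 2 odd-degree vertices; here there are 8.

No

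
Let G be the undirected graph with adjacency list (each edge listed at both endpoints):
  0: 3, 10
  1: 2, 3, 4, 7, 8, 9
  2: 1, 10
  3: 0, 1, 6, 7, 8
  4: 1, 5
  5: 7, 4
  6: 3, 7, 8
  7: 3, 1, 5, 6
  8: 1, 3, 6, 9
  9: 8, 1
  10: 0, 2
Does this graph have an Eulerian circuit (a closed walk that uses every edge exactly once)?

No

Degrees: 0:2, 1:6, 2:2, 3:5, 4:2, 5:2, 6:3, 7:4, 8:4, 9:2, 10:2
3, 6 have odd degree; an Eulerian circuit needs every degree to be even, so none exists.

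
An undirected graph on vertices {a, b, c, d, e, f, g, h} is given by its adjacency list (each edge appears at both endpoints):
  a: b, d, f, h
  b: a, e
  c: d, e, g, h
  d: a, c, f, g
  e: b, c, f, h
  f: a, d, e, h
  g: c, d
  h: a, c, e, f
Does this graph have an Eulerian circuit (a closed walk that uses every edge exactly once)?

Yes

Degrees: a:4, b:2, c:4, d:4, e:4, f:4, g:2, h:4
All degrees are even and the non-isolated vertices are connected — an Eulerian circuit exists.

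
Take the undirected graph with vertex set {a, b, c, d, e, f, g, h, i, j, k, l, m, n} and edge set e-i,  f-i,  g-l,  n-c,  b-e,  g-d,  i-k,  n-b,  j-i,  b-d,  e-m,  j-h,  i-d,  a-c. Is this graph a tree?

|V| = 14, |E| = 14.
A tree on 14 vertices has exactly 13 edges; this graph has 14, so it contains a cycle and is not a tree.

No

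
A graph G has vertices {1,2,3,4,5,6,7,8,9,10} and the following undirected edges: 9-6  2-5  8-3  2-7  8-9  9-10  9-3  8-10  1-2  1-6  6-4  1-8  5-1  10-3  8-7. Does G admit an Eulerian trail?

No

Degrees: 1:4, 2:3, 3:3, 4:1, 5:2, 6:3, 7:2, 8:5, 9:4, 10:3
Odd-degree vertices: 2, 3, 4, 6, 8, 10 (6 total).
An Eulerian trail requires 0 or 2 odd-degree vertices; here there are 6.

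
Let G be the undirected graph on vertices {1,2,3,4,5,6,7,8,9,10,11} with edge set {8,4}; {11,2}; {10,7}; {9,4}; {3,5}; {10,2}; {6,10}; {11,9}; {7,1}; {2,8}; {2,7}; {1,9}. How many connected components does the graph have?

2

Component: {3, 5}
Component: {1, 2, 4, 6, 7, 8, 9, 10, 11}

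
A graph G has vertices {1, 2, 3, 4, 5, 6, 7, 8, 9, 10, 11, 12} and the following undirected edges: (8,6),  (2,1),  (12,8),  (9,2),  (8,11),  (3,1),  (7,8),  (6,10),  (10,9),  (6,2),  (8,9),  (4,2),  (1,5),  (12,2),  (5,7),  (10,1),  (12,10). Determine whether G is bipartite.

Partition the vertices as {2, 3, 5, 8, 10} vs {1, 4, 6, 7, 9, 11, 12}. Each listed edge has one endpoint in each part, so the graph is bipartite.

Yes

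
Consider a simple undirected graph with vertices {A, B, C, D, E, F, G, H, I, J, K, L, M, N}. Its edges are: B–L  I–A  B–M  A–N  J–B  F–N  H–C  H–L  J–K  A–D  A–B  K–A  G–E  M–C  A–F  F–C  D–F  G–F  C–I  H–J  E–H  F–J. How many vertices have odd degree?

0

Degrees: A:6, B:4, C:4, D:2, E:2, F:6, G:2, H:4, I:2, J:4, K:2, L:2, M:2, N:2
Odd-degree vertices: none.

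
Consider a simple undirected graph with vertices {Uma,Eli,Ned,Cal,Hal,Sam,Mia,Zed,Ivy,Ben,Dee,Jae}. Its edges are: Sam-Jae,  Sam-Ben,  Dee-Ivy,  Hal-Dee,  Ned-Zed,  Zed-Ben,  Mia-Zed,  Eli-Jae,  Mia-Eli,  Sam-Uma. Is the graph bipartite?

Partition the vertices as {Eli, Cal, Sam, Zed, Dee} vs {Uma, Ned, Hal, Mia, Ivy, Ben, Jae}. Each listed edge has one endpoint in each part, so the graph is bipartite.

Yes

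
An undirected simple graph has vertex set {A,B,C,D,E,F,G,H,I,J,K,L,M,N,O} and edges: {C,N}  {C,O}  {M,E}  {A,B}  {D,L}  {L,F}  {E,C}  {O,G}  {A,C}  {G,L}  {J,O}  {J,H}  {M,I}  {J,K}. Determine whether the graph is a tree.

Yes

The graph has 15 vertices and 14 edges.
It is connected with exactly 14 edges, hence acyclic — it is a tree.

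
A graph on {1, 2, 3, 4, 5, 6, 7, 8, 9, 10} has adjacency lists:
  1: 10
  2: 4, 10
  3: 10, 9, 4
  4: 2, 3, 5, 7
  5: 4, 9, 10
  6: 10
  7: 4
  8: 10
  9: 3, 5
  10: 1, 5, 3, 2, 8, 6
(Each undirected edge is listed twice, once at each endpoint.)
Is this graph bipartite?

Partition the vertices as {4, 9, 10} vs {1, 2, 3, 5, 6, 7, 8}. Each listed edge has one endpoint in each part, so the graph is bipartite.

Yes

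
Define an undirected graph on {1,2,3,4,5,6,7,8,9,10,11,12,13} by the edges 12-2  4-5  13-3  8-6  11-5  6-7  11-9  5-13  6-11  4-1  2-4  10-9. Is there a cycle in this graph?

The graph has 13 vertices, 12 edges, and 1 connected component.
A forest on 13 vertices with 1 component has exactly 12 edges, which matches — so no cycle.

No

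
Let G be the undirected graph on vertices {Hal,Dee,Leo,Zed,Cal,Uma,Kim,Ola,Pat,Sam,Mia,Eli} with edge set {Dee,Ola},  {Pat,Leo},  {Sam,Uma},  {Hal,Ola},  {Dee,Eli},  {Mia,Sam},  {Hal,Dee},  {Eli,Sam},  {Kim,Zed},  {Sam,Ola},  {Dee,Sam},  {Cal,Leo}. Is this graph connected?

No

Component: {Zed, Kim}
Component: {Leo, Cal, Pat}
Component: {Hal, Dee, Uma, Ola, Sam, Mia, Eli}
No edge joins these 3 groups, so the graph is disconnected.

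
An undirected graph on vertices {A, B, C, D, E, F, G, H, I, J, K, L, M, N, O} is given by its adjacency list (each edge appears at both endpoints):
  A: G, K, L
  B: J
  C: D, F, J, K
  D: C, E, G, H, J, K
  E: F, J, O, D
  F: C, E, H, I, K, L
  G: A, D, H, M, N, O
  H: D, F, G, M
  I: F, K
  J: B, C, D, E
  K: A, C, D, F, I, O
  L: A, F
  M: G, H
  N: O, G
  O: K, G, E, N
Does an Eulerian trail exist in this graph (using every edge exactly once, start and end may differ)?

Degrees: A:3, B:1, C:4, D:6, E:4, F:6, G:6, H:4, I:2, J:4, K:6, L:2, M:2, N:2, O:4
Odd-degree vertices: A, B (2 total).
The non-isolated vertices are connected and exactly 2 have odd degree, so an Eulerian trail exists (from A to B).

Yes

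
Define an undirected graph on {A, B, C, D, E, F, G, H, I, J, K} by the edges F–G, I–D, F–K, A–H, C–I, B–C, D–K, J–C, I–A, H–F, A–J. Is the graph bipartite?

Color {B, E, G, H, I, J, K} black and {A, C, D, F} white. No edge joins two same-colored vertices, so the graph is bipartite.

Yes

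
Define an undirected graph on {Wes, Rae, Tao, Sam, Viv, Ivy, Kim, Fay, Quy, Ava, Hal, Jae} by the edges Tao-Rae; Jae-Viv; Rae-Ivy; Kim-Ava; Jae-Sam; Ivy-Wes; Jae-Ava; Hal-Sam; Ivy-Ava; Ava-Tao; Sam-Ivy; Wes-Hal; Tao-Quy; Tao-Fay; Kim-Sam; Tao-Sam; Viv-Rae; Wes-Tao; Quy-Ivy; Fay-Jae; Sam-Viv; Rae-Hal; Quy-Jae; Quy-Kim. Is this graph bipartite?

The cycle Sam-Viv-Jae-Sam has length 3, which is odd, so the graph is not bipartite.

No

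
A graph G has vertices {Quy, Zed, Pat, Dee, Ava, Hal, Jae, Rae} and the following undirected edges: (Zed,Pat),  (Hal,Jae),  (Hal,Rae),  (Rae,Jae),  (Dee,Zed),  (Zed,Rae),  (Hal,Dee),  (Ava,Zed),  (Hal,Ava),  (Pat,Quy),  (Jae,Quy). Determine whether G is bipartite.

The cycle Hal-Jae-Rae-Hal has length 3, which is odd, so the graph is not bipartite.

No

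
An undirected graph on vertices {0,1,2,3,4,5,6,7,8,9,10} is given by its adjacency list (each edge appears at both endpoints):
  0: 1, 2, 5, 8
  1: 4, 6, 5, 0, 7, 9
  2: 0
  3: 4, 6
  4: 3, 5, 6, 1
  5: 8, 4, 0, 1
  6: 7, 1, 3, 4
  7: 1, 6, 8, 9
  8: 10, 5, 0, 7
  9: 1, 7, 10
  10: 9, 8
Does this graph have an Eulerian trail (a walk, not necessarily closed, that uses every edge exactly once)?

Yes

Degrees: 0:4, 1:6, 2:1, 3:2, 4:4, 5:4, 6:4, 7:4, 8:4, 9:3, 10:2
Odd-degree vertices: 2, 9 (2 total).
The non-isolated vertices are connected and exactly 2 have odd degree, so an Eulerian trail exists (from 2 to 9).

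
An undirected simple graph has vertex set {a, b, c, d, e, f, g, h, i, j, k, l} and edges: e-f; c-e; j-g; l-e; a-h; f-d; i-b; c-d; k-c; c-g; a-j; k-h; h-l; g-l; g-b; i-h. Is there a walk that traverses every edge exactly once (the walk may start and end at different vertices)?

Degrees: a:2, b:2, c:4, d:2, e:3, f:2, g:4, h:4, i:2, j:2, k:2, l:3
Odd-degree vertices: e, l (2 total).
The non-isolated vertices are connected and exactly 2 have odd degree, so an Eulerian trail exists (from e to l).

Yes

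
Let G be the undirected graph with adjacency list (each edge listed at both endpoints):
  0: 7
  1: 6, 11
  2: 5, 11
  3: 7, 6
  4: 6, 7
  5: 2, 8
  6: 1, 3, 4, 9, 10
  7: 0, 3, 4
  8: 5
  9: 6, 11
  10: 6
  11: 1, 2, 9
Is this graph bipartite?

Yes

A valid 2-coloring puts {5, 6, 7, 11} on one side and {0, 1, 2, 3, 4, 8, 9, 10} on the other; every edge crosses between the two sides.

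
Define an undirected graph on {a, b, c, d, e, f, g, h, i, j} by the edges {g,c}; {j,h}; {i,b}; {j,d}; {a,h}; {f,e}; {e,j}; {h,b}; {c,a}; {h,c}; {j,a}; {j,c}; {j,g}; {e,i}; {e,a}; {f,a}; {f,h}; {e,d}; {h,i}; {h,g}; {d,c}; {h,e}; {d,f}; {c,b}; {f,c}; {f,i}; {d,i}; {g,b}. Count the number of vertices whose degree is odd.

4

Degrees: a:5, b:4, c:7, d:5, e:6, f:6, g:4, h:8, i:5, j:6
Odd-degree vertices: a, c, d, i.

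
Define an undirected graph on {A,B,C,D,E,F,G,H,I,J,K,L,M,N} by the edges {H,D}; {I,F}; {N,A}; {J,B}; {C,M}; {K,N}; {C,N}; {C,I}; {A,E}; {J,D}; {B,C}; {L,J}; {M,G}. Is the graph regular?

No

Degrees: A:2, B:2, C:4, D:2, E:1, F:1, G:1, H:1, I:2, J:3, K:1, L:1, M:2, N:3
Vertex E has degree 1 while C has degree 4, so the graph is not regular.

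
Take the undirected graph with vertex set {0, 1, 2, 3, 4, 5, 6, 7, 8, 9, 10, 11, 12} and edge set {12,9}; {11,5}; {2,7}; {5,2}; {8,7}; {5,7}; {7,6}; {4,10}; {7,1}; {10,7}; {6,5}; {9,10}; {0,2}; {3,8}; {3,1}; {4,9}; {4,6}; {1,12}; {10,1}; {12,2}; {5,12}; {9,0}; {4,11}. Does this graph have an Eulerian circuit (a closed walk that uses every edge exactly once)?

Degrees: 0:2, 1:4, 2:4, 3:2, 4:4, 5:5, 6:3, 7:6, 8:2, 9:4, 10:4, 11:2, 12:4
Vertices with odd degree: 5, 6. An Eulerian circuit requires all degrees even.

No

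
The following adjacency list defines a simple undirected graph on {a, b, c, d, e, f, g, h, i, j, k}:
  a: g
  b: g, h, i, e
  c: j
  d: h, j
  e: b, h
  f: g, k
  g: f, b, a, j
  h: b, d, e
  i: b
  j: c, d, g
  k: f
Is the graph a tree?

No

|V| = 11, |E| = 12.
Connected but with 12 > 10 edges, so it has a cycle and is not a tree.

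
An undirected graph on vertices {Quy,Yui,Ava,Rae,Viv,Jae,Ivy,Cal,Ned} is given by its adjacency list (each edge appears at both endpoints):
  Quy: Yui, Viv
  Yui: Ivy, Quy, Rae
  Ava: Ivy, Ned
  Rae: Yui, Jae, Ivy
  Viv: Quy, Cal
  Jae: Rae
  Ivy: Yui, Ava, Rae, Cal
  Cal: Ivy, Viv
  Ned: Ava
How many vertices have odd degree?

4

Degrees: Quy:2, Yui:3, Ava:2, Rae:3, Viv:2, Jae:1, Ivy:4, Cal:2, Ned:1
Odd-degree vertices: Yui, Rae, Jae, Ned.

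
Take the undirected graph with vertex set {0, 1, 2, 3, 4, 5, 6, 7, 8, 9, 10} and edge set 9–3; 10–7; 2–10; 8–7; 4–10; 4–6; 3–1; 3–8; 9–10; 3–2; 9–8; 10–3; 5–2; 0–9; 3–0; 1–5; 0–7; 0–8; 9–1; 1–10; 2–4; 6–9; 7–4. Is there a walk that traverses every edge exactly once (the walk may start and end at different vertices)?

Degrees: 0:4, 1:4, 2:4, 3:6, 4:4, 5:2, 6:2, 7:4, 8:4, 9:6, 10:6
Odd-degree vertices: none (0 total).
With 0 odd-degree vertices and all edges in one connected piece, an Eulerian trail exists.

Yes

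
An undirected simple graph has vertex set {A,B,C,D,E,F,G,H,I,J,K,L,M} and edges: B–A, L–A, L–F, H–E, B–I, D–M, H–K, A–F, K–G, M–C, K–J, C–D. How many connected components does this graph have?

Component: {C, D, M}
Component: {A, B, F, I, L}
Component: {E, G, H, J, K}

3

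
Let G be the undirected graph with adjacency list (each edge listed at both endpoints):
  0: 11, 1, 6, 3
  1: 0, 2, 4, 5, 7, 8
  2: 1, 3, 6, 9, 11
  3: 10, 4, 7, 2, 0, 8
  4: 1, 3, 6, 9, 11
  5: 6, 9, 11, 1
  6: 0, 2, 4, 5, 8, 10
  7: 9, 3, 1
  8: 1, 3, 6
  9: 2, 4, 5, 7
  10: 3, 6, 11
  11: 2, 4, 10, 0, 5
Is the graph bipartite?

Yes

Partition the vertices as {1, 3, 6, 9, 11} vs {0, 2, 4, 5, 7, 8, 10}. Each listed edge has one endpoint in each part, so the graph is bipartite.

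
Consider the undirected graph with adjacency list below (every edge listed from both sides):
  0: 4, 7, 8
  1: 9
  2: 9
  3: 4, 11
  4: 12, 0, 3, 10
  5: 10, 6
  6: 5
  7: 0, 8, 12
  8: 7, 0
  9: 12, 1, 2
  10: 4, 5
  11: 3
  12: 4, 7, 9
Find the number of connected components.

Component: {0, 1, 2, 3, 4, 5, 6, 7, 8, 9, 10, 11, 12}

1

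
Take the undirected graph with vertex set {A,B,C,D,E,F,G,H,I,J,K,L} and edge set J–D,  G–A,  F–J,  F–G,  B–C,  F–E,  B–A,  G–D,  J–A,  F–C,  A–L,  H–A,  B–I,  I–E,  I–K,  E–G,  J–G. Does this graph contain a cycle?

The graph has 12 vertices, 17 edges, and 1 connected component.
One cycle is A-B-C-F-G-A.

Yes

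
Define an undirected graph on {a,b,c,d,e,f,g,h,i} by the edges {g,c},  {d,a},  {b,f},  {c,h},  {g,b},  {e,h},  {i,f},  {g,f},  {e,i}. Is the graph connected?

No

Component: {a, d}
Component: {b, c, e, f, g, h, i}
No edge joins these 2 groups, so the graph is disconnected.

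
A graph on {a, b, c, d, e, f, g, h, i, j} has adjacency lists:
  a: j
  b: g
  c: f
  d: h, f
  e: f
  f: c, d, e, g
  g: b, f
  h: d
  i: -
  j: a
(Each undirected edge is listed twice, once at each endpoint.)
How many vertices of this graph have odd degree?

Degrees: a:1, b:1, c:1, d:2, e:1, f:4, g:2, h:1, i:0, j:1
Odd-degree vertices: a, b, c, e, h, j.

6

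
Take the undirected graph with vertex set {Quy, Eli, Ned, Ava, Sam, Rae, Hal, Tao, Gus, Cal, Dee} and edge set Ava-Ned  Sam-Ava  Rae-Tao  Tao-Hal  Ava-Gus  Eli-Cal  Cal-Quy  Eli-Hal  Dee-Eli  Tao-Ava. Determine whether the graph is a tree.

The graph has 11 vertices and 10 edges.
Connected and |E| = |V| - 1, which characterizes a tree.

Yes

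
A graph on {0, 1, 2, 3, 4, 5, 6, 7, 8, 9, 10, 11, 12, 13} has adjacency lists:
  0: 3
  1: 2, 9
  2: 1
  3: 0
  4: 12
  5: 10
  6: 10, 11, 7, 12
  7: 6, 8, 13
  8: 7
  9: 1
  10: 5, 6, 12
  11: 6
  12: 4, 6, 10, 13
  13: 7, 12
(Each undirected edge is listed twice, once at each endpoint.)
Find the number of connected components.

3

Component: {0, 3}
Component: {1, 2, 9}
Component: {4, 5, 6, 7, 8, 10, 11, 12, 13}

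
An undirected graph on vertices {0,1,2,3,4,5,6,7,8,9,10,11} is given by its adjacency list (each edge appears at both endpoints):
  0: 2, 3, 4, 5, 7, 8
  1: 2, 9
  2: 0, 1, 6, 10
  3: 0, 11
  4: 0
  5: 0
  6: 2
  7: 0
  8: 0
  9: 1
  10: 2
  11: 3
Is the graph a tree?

The graph has 12 vertices and 11 edges.
Connected and |E| = |V| - 1, which characterizes a tree.

Yes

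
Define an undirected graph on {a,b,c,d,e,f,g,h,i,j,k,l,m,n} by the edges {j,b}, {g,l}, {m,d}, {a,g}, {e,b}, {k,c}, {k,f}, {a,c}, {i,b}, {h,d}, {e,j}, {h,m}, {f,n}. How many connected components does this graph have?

3

Component: {d, h, m}
Component: {b, e, i, j}
Component: {a, c, f, g, k, l, n}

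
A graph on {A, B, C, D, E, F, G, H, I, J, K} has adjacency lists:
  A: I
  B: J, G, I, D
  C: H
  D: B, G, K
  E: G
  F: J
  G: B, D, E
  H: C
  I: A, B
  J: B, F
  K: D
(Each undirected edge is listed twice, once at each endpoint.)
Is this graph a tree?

No

The graph has 11 vertices and 10 edges.
It splits into 2 components, so it cannot be a tree.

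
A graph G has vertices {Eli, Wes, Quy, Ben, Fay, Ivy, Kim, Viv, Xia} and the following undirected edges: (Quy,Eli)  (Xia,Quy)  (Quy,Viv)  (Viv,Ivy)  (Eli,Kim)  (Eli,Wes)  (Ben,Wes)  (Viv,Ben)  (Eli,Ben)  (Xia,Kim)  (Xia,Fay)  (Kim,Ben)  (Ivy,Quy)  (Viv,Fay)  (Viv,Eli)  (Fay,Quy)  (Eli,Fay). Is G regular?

Degrees: Eli:6, Wes:2, Quy:5, Ben:4, Fay:4, Ivy:2, Kim:3, Viv:5, Xia:3
Degrees are not all equal (e.g. deg(Wes)=2 but deg(Eli)=6); not regular.

No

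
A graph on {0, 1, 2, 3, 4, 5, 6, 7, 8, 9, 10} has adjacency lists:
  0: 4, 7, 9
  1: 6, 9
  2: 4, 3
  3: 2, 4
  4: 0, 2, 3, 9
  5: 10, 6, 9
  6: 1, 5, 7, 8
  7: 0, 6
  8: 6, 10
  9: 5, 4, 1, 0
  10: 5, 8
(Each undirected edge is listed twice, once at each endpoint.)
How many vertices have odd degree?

2

Degrees: 0:3, 1:2, 2:2, 3:2, 4:4, 5:3, 6:4, 7:2, 8:2, 9:4, 10:2
Odd-degree vertices: 0, 5.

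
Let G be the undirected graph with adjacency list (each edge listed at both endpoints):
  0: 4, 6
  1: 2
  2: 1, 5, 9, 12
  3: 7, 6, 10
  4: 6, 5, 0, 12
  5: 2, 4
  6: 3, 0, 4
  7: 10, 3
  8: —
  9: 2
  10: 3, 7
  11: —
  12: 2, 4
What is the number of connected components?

3

Component: {8}
Component: {11}
Component: {0, 1, 2, 3, 4, 5, 6, 7, 9, 10, 12}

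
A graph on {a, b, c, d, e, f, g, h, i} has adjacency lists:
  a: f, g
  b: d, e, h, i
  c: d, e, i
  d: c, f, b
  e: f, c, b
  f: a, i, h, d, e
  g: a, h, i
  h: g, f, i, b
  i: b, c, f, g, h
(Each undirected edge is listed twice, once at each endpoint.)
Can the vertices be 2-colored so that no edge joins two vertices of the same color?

The cycle f-h-i-f has length 3, which is odd, so the graph is not bipartite.

No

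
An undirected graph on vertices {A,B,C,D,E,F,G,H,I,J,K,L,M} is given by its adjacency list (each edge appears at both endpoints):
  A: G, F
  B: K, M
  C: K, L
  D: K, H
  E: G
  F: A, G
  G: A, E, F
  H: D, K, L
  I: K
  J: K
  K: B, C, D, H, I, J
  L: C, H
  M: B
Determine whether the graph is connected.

Component: {A, E, F, G}
Component: {B, C, D, H, I, J, K, L, M}
There are 2 separate components, so the graph is not connected.

No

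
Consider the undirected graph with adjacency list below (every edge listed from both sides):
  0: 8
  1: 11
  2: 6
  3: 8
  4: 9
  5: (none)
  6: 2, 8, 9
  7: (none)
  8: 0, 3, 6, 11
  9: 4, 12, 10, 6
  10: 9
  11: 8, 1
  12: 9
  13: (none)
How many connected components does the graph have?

4

Component: {5}
Component: {7}
Component: {13}
Component: {0, 1, 2, 3, 4, 6, 8, 9, 10, 11, 12}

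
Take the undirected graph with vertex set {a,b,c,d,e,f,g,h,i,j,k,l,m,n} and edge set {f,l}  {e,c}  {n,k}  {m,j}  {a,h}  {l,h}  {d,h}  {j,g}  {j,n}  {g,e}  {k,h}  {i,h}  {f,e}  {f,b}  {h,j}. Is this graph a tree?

The graph has 14 vertices and 15 edges.
A tree on 14 vertices has exactly 13 edges; this graph has 15, so it contains a cycle and is not a tree.

No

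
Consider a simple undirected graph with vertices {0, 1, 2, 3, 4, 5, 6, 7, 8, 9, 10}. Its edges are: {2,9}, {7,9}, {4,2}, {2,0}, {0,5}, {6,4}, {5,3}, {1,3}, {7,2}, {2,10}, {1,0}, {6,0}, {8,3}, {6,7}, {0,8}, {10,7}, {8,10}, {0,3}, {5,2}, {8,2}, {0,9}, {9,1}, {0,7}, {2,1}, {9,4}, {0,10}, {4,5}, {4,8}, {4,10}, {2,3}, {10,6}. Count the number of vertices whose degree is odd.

6

Degrees: 0:9, 1:4, 2:9, 3:5, 4:6, 5:4, 6:4, 7:5, 8:5, 9:5, 10:6
Odd-degree vertices: 0, 2, 3, 7, 8, 9.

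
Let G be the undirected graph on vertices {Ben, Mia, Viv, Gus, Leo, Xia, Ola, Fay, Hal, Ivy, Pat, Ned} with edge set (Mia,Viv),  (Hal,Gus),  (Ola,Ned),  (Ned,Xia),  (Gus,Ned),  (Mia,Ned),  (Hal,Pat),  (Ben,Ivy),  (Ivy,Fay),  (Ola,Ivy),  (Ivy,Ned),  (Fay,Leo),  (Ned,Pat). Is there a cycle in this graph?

Yes

The graph has 12 vertices, 13 edges, and 1 connected component.
Since 13 > 12 - 1, a cycle must exist; for instance Ned-Pat-Hal-Gus-Ned.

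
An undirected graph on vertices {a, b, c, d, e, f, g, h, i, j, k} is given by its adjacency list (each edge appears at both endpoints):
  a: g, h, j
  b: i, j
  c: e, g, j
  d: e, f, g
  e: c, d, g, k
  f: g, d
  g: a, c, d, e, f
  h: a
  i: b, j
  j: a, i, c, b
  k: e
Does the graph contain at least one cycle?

Yes

|V| = 11, |E| = 15, number of components = 1.
Since 15 > 11 - 1, a cycle must exist; for instance g-e-c-g.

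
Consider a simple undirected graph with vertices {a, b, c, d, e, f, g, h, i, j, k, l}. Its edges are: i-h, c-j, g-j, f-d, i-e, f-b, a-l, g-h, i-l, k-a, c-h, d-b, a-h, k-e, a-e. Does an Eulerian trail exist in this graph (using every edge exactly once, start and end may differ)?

No

Degrees: a:4, b:2, c:2, d:2, e:3, f:2, g:2, h:4, i:3, j:2, k:2, l:2
Odd-degree vertices: e, i (2 total).
The edges lie in more than one component, so no single trail can cover them all.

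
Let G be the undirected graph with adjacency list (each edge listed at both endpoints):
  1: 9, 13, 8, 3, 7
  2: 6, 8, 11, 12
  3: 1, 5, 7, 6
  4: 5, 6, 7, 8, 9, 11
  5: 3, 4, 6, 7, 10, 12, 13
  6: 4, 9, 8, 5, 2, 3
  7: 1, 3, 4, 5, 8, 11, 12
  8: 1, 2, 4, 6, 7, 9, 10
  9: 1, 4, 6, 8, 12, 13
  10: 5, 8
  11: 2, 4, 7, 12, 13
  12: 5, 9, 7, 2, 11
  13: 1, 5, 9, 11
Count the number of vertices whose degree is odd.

Degrees: 1:5, 2:4, 3:4, 4:6, 5:7, 6:6, 7:7, 8:7, 9:6, 10:2, 11:5, 12:5, 13:4
Odd-degree vertices: 1, 5, 7, 8, 11, 12.

6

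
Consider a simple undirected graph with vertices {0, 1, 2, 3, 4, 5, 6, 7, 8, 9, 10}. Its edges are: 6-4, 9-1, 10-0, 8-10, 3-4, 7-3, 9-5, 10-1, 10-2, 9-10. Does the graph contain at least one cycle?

Yes

The graph has 11 vertices, 10 edges, and 2 connected components.
One cycle is 10-9-1-10.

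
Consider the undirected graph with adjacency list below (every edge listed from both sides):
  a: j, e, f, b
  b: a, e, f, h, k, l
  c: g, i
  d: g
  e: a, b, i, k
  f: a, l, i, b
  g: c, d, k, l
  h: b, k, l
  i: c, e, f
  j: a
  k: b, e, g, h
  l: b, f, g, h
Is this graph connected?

Yes

A breadth-first search from a visits a, b, j, e, f, l, k, h, i, g, c, d — all 12 vertices — so the graph is connected.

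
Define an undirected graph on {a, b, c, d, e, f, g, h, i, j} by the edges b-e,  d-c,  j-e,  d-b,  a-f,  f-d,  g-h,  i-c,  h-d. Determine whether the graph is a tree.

|V| = 10, |E| = 9.
It is connected with exactly 9 edges, hence acyclic — it is a tree.

Yes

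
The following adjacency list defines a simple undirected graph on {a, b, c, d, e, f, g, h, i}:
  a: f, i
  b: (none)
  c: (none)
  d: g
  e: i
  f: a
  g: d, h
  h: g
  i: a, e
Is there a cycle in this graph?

The graph has 9 vertices, 5 edges, and 4 connected components.
Since 5 = 9 - 4, the graph is a forest and contains no cycle.

No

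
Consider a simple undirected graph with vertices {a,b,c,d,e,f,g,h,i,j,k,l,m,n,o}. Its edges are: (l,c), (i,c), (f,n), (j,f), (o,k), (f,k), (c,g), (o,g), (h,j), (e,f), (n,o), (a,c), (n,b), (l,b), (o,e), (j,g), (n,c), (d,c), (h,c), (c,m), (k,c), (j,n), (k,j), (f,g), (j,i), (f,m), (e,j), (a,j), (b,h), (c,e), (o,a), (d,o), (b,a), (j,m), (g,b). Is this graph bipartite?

The cycle g-f-j-g has length 3, which is odd, so the graph is not bipartite.

No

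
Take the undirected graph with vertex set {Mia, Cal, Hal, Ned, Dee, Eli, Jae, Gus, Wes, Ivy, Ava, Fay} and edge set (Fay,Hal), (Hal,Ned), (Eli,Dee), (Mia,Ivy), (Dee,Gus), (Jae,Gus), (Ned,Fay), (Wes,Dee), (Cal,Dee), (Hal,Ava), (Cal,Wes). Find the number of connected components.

Component: {Mia, Ivy}
Component: {Hal, Ned, Ava, Fay}
Component: {Cal, Dee, Eli, Jae, Gus, Wes}

3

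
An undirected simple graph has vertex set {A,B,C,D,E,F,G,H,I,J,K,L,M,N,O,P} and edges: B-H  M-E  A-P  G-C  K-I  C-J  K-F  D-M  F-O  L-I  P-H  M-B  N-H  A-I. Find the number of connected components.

Component: {C, G, J}
Component: {A, B, D, E, F, H, I, K, L, M, N, O, P}

2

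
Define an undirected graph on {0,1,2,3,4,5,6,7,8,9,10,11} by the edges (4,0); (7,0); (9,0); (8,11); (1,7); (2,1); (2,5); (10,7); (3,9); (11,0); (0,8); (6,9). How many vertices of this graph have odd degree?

Degrees: 0:5, 1:2, 2:2, 3:1, 4:1, 5:1, 6:1, 7:3, 8:2, 9:3, 10:1, 11:2
Odd-degree vertices: 0, 3, 4, 5, 6, 7, 9, 10.

8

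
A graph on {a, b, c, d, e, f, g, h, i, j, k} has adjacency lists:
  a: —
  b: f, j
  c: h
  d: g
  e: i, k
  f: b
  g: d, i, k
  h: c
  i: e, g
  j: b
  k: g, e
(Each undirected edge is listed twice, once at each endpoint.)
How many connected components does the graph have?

4

Component: {a}
Component: {c, h}
Component: {b, f, j}
Component: {d, e, g, i, k}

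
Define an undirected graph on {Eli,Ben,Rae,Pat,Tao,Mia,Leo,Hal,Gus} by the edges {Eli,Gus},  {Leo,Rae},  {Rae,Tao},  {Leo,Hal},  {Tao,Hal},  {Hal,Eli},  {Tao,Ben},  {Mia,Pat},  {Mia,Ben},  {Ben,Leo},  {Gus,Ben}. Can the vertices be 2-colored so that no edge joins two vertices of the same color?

No

The cycle Eli-Hal-Leo-Ben-Gus-Eli has length 5, which is odd, so the graph is not bipartite.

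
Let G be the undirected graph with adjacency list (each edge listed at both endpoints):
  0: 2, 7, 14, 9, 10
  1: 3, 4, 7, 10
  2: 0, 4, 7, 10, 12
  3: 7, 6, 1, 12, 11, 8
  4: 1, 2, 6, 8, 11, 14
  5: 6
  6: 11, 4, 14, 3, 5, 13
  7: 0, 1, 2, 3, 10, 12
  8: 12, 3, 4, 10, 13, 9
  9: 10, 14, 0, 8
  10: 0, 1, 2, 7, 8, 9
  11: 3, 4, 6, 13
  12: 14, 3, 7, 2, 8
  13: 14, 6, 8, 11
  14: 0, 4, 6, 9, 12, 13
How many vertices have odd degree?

Degrees: 0:5, 1:4, 2:5, 3:6, 4:6, 5:1, 6:6, 7:6, 8:6, 9:4, 10:6, 11:4, 12:5, 13:4, 14:6
Odd-degree vertices: 0, 2, 5, 12.

4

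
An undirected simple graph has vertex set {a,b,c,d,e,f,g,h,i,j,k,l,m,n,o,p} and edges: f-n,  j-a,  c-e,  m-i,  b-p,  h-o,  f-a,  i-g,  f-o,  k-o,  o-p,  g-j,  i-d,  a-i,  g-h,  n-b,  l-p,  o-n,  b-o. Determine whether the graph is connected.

Component: {c, e}
Component: {a, b, d, f, g, h, i, j, k, l, m, n, o, p}
There are 2 separate components, so the graph is not connected.

No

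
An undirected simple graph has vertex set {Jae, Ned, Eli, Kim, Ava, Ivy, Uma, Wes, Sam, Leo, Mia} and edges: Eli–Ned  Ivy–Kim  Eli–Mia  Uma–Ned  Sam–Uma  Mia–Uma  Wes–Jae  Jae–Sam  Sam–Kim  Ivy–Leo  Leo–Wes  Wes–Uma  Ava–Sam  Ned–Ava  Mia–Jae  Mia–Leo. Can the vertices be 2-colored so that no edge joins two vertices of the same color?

Yes

A valid 2-coloring puts {Ned, Ivy, Wes, Sam, Mia} on one side and {Jae, Eli, Kim, Ava, Uma, Leo} on the other; every edge crosses between the two sides.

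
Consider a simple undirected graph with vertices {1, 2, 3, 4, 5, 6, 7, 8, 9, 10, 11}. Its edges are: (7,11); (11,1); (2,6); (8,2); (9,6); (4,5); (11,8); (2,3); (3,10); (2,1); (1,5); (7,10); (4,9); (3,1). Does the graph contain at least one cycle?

Yes

|V| = 11, |E| = 14, number of components = 1.
Since 14 > 11 - 1, a cycle must exist; for instance 1-3-2-6-9-4-5-1.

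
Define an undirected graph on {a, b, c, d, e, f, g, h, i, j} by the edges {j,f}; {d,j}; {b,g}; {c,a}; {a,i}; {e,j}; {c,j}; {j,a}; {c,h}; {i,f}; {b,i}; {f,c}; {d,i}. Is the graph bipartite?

No

f-c-j-f is an odd cycle (length 3), and a bipartite graph can contain only even cycles.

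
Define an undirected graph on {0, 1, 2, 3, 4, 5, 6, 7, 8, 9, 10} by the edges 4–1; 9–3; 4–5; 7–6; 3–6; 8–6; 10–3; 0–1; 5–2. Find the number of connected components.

2

Component: {0, 1, 2, 4, 5}
Component: {3, 6, 7, 8, 9, 10}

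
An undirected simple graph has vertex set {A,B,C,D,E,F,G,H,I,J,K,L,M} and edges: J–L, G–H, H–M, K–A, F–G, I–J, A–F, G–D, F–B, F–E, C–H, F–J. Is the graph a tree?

Yes

|V| = 13, |E| = 12.
Connected and |E| = |V| - 1, which characterizes a tree.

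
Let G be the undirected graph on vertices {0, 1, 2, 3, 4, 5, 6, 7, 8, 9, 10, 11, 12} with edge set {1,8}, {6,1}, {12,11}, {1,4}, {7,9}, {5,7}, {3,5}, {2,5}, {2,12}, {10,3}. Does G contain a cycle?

|V| = 13, |E| = 10, number of components = 3.
A forest on 13 vertices with 3 components has exactly 10 edges, which matches — so no cycle.

No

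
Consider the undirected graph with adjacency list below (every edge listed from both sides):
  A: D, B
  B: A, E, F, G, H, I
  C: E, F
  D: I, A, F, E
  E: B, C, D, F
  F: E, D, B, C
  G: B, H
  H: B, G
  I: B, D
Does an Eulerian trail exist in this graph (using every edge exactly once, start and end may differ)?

Degrees: A:2, B:6, C:2, D:4, E:4, F:4, G:2, H:2, I:2
Odd-degree vertices: none (0 total).
With 0 odd-degree vertices and all edges in one connected piece, an Eulerian trail exists.

Yes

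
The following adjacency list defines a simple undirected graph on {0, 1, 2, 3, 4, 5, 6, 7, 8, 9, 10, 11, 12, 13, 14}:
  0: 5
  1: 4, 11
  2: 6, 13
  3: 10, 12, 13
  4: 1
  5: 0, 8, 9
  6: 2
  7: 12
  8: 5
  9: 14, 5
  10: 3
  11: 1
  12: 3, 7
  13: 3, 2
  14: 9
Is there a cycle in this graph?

|V| = 15, |E| = 12, number of components = 3.
Since 12 = 15 - 3, the graph is a forest and contains no cycle.

No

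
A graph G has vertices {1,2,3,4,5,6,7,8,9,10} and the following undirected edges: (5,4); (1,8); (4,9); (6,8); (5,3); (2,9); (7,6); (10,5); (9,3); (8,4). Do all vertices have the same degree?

Degrees: 1:1, 2:1, 3:2, 4:3, 5:3, 6:2, 7:1, 8:3, 9:3, 10:1
Vertex 1 has degree 1 while 4 has degree 3, so the graph is not regular.

No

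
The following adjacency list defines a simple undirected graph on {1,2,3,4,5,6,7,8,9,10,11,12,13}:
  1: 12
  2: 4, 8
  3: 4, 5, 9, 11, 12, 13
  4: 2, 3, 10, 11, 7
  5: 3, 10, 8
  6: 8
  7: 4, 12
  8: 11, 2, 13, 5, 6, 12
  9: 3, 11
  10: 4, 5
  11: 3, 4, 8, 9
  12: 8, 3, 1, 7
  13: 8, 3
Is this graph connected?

Yes

Starting from 1 and exploring outward reaches every vertex (1, 12, 3, 7, 8, 5, 11, 13, 9, 4, 6, 2, 10); the graph is connected.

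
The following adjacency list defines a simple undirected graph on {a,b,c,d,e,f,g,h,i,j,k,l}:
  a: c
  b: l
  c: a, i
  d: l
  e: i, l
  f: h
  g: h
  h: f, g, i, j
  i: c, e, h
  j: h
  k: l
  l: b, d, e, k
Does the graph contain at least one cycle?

No

|V| = 12, |E| = 11, number of components = 1.
Since 11 = 12 - 1, the graph is a forest and contains no cycle.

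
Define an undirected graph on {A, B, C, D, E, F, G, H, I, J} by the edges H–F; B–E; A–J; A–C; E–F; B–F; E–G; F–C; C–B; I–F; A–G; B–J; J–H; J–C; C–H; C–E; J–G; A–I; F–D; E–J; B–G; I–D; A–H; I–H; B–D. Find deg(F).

6

Neighbors of F: B, C, D, E, H, I.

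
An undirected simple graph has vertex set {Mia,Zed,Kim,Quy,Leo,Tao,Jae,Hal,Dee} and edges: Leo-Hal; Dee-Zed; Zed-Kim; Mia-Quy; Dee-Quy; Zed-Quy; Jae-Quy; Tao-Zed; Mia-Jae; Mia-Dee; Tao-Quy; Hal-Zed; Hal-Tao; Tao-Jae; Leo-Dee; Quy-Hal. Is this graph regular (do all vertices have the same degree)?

No

Degrees: Mia:3, Zed:5, Kim:1, Quy:6, Leo:2, Tao:4, Jae:3, Hal:4, Dee:4
Degrees are not all equal (e.g. deg(Kim)=1 but deg(Quy)=6); not regular.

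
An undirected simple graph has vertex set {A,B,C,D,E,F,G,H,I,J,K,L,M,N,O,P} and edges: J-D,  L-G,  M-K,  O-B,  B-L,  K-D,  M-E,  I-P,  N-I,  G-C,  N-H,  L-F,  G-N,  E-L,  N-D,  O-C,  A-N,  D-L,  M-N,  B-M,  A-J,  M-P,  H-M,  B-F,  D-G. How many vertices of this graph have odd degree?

Degrees: A:2, B:4, C:2, D:5, E:2, F:2, G:4, H:2, I:2, J:2, K:2, L:5, M:6, N:6, O:2, P:2
Odd-degree vertices: D, L.

2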